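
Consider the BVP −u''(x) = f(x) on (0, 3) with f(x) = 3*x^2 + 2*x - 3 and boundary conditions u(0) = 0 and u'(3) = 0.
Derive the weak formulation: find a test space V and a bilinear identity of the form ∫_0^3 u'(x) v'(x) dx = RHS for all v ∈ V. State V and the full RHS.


V = {v ∈ H^1(0, 3) : v(0) = 0} (test functions vanish at x = 0 where u is specified); weak form: ∫_0^3 u'v' dx = ∫_0^3 (3*x^2 + 2*x - 3) v dx for all v ∈ V.

Multiply both sides by a test function v and integrate from 0 to 3:
  ∫_0^3 −u''(x) v(x) dx = ∫_0^3 f(x) v(x) dx.
Integrate the LHS by parts once:
  ∫_0^3 −u'' v dx = −[u'(x) v(x)]_0^3 + ∫_0^3 u'(x) v'(x) dx.
Thus ∫_0^3 u'(x) v'(x) dx = ∫_0^3 f(x) v(x) dx + [u'(x) v(x)]_0^3.
Choose V so that boundary terms are either known or forced to vanish.
Mixed BC: u(0) = 0 (Dirichlet) and u'(3) = 0 (Neumann). Define V = {v ∈ H^1(0, 3) : v(0) = 0}. Then [u' v]_0^3 = u'(3)·v(3) − u'(0)·0 = 0.
Weak formulation: find u (satisfying any essential BC) such that ∫_0^3 u'(x) v'(x) dx = ∫_0^3 f v dx for all v ∈ V (Dirichlet at 0 absorbed into V; the Neumann datum at x = 3 is zero, so no boundary term remains).
Substituting f(x) = 3*x^2 + 2*x - 3, the right-hand side is ∫_0^3 (3*x^2 + 2*x - 3) v dx.


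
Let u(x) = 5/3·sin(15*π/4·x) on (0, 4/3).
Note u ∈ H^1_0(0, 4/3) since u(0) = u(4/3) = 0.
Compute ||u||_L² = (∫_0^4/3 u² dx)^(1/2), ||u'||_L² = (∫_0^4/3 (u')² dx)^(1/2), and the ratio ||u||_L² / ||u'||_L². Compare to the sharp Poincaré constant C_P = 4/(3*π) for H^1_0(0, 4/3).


||u||_L² / ||u'||_L² = 4/(15*π) < C_P = 4/(3*π).

u(x) = 5/3·sin(15*π/4·x), so u'(x) = 25*π*cos(15*π*x/4)/4.
Writing u(x) = A·sin(kπx/L) with A = 5/3 and k = 5, use ∫_0^L sin²(kπx/L) dx = L/2 and ∫_0^L cos²(kπx/L) dx = L/2.
u² = 25/9·sin²(15*π/4·x) and (u')² = 625*π^2/16·cos²(15*π/4·x), and each of sin², cos² integrates to L/2 = 2/3 over (0, 4/3).
∫_0^4/3 u² dx = 50/27, so ||u||_L² = 5*sqrt(6)/9.
∫_0^4/3 (u')² dx = 625*π^2/24, so ||u'||_L² = 25*sqrt(6)*π/12.
Ratio ||u||_L² / ||u'||_L² = 4/(15*π).
Sharp Poincaré constant on H^1_0(0, 4/3) is C_P = L/π = 4/(3*π), achieved by sin(3*π/4·x).
This is the k = 5 harmonic; the ratio L/(kπ) is strictly less than C_P = L/π, consistent with the sharp inequality ||u||_L² ≤ C_P ||u'||_L².


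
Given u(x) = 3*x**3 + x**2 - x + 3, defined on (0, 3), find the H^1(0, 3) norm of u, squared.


||u||_{H^1}^2 = 287331/35

The H^1 norm (squared) on an interval (0, L) is
  ||u||_{H^1}^2 = ∫_0^L u(x)^2 dx + ∫_0^L u'(x)^2 dx.
Compute u'(x) = 9*x**2 + 2*x - 1.
Then u(x)^2 = 9*x**6 + 6*x**5 - 5*x**4 + 16*x**3 + 7*x**2 - 6*x + 9 and u'(x)^2 = 81*x**4 + 36*x**3 - 14*x**2 - 4*x + 1.
Integrate each monomial from 0 to 3 using ∫_0^3 c·x^n dx = c·3^(n+1)/(n+1):
  ∫_0^3 u(x)^2 dx = ∫_0^3 (9*x^6 + 6*x^5 - 5*x^4 + 16*x^3 + 7*x^2 - 6*x + 9) dx. Term by term:
    ∫_0^3 9*x^6 dx = 19683/7;  ∫_0^3 6*x^5 dx = 729;  ∫_0^3 -5*x^4 dx = -243;
    ∫_0^3 16*x^3 dx = 324;  ∫_0^3 7*x^2 dx = 63;  ∫_0^3 -6*x dx = -27;
    ∫_0^3 9 dx = 27.
  Sum: 19683/7 + 729 − 243 + 324 + 63 − 27 + 27 = 25794/7.
  ∫_0^3 u'(x)^2 dx = ∫_0^3 (81*x^4 + 36*x^3 - 14*x^2 - 4*x + 1) dx. Term by term:
    ∫_0^3 81*x^4 dx = 19683/5;  ∫_0^3 36*x^3 dx = 729;  ∫_0^3 -14*x^2 dx = -126;
    ∫_0^3 -4*x dx = -18;  ∫_0^3 1 dx = 3.
  Sum: 19683/5 + 729 − 126 − 18 + 3 = 22623/5.
Adding: ||u||_{H^1}^2 = 25794/7 + 22623/5 = 287331/35.


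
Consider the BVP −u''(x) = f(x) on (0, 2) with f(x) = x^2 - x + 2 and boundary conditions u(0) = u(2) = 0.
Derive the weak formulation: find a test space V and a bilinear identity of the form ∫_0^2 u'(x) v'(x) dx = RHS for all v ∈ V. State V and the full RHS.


V = H^1_0(0, 2) (so v(0) = v(2) = 0); weak form: ∫_0^2 u'v' dx = ∫_0^2 (x^2 - x + 2) v dx for all v ∈ V.

Multiply both sides by a test function v and integrate from 0 to 2:
  ∫_0^2 −u''(x) v(x) dx = ∫_0^2 f(x) v(x) dx.
Integrate the LHS by parts once:
  ∫_0^2 −u'' v dx = −[u'(x) v(x)]_0^2 + ∫_0^2 u'(x) v'(x) dx.
Thus ∫_0^2 u'(x) v'(x) dx = ∫_0^2 f(x) v(x) dx + [u'(x) v(x)]_0^2.
Choose V so that boundary terms are either known or forced to vanish.
u is Dirichlet: u(0) = u(2) = 0. Let V = H^1_0(0, 2); then v(0) = v(2) = 0, and [u' v]_0^2 = 0.
Weak formulation: find u (satisfying any essential BC) such that ∫_0^2 u'(x) v'(x) dx = ∫_0^2 f v dx for all v ∈ V.
Substituting f(x) = x^2 - x + 2, the right-hand side is ∫_0^2 (x^2 - x + 2) v dx.


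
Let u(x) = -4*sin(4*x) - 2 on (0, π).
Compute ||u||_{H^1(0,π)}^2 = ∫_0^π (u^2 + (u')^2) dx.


||u||_{H^1(0,π)}^2 = 140*π

u'(x) = -16*cos(4*x).
Expand u² and (u')² and integrate term by term on (0, π), using: for integers n ≥ 1, ∫_0^π sin²(nx) dx = ∫_0^π cos²(nx) dx = π/2; for n ≠ n', ∫_0^π sin(nx)sin(n'x) dx = ∫_0^π cos(nx)cos(n'x) dx = 0; and by product-to-sum, ∫_0^π sin(nx)cos(n'x) dx = ½∫_0^π [sin((n+n')x) + sin((n−n')x)] dx, which is 0 when n+n' is even and 2n/(n²−n'²) when n+n' is odd (it need not vanish on (0, π)). For the constant mode: ∫_0^π 1 dx = π, ∫_0^π cos(nx) dx = 0, ∫_0^π sin(nx) dx = (1−(−1)^n)/n.
  u² squared terms: (-2)²·∫1 dx = 4·π = 4*π;  (-4)²·∫sin(4x)² dx = 16·π/2 = 8*π.
  u² cross terms: 2·(-2)·(-4)·∫1·sin(4x) dx = 16·(0) = 0.
  So ∫_0^π u² dx = 4*π + 8*π + 0 = 12*π.
  (u')² squared terms: (-16)²·∫cos(4x)² dx = 256·π/2 = 128*π.
  So ∫_0^π (u')² dx = 128*π.
||u||_{H^1}^2 = (12*π) + (128*π) = 140*π.


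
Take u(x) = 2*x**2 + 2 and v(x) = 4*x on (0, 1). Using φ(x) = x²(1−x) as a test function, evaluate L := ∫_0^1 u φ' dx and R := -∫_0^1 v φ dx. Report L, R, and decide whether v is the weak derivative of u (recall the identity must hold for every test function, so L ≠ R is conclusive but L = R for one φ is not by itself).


LHS = -1/5, RHS = -1/5. Yes, v = u' weakly.

u(x) = 2*x**2 + 2, classical derivative u'(x) = 4*x.
φ(x) = x²(1−x), so φ'(x) = x*(2 - 3*x).
Note φ(0) = φ(1) = 0, so the boundary term u·φ vanishes.
LHS = ∫_0^1 u(x) φ'(x) dx = ∫_0^1 (-6*x^4 + 4*x^3 - 6*x^2 + 4*x) dx. Term by term:
  ∫_0^1 -6*x^4 dx = -6/5;  ∫_0^1 4*x^3 dx = 1;  ∫_0^1 -6*x^2 dx = -2;
  ∫_0^1 4*x dx = 2.
Sum: -6/5 + 1 − 2 + 2 = -1/5.
So LHS = -1/5.
∫_0^1 v(x) φ(x) dx = ∫_0^1 (-4*x^4 + 4*x^3) dx. Term by term:
  ∫_0^1 -4*x^4 dx = -4/5;  ∫_0^1 4*x^3 dx = 1.
Sum: -4/5 + 1 = 1/5.
So RHS = -∫_0^1 v(x) φ(x) dx = -1/5.
LHS = RHS, so the identity holds for this test φ.
Moreover u is smooth here and v(x) = u'(x) = 4*x pointwise, so the identity holds for every test function. Hence v is the weak derivative of u.


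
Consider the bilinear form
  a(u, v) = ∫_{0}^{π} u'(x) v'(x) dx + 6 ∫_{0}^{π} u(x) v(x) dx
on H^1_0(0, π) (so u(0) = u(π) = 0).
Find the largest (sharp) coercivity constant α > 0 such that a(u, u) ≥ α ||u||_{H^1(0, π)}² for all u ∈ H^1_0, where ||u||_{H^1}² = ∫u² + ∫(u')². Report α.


α = 1

Coercivity of a(·,·) on H^1_0(0, π) means a(u, u) ≥ α ||u||_{H^1}² for every u ∈ H^1_0.
The interval has length L = π, and Poincaré/coercivity depend only on L. Here a(u, u) = ∫(u')² + (6)·∫u².
Here c = 6 ≥ 1, so a(u,u) = ∫(u')² + c∫u² ≥ ∫(u')² + ∫u² = ||u||_{H^1}², i.e. α = 1 works. No larger α is possible: a(u,u) ≥ α||u||_{H^1}² means (1−α)∫(u')² ≥ (α−c)∫u², and for the modes u_n = sin(nπ(x−x₀)/L) (x₀ the left endpoint) one has ∫u_n²/∫(u_n')² = (L/(nπ))² → 0, so a(u_n,u_n)/||u_n||_{H^1}² → 1. Hence the optimal constant is α = 1.
Therefore α = 1.


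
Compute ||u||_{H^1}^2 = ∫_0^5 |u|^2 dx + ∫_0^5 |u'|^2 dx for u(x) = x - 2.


||u||_{H^1}^2 = 50/3

The H^1 norm (squared) on an interval (0, L) is
  ||u||_{H^1}^2 = ∫_0^L u(x)^2 dx + ∫_0^L u'(x)^2 dx.
Compute u'(x) = 1.
Then u(x)^2 = x**2 - 4*x + 4 and u'(x)^2 = 1.
Integrate each monomial from 0 to 5 using ∫_0^5 c·x^n dx = c·5^(n+1)/(n+1):
  ∫_0^5 u(x)^2 dx = ∫_0^5 (x^2 - 4*x + 4) dx. Term by term:
    ∫_0^5 x^2 dx = 125/3;  ∫_0^5 -4*x dx = -50;  ∫_0^5 4 dx = 20.
  Sum: 125/3 − 50 + 20 = 35/3.
  ∫_0^5 u'(x)^2 dx = ∫_0^5 (1) dx. Term by term:
    ∫_0^5 1 dx = 5.
Adding: ||u||_{H^1}^2 = 35/3 + 5 = 50/3.


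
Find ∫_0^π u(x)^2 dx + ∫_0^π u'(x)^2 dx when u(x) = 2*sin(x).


||u||_{H^1(0,π)}^2 = 4*π

u'(x) = 2*cos(x).
Expand u² and (u')² and integrate term by term on (0, π), using: for integers n ≥ 1, ∫_0^π sin²(nx) dx = ∫_0^π cos²(nx) dx = π/2; for n ≠ n', ∫_0^π sin(nx)sin(n'x) dx = ∫_0^π cos(nx)cos(n'x) dx = 0; and by product-to-sum, ∫_0^π sin(nx)cos(n'x) dx = ½∫_0^π [sin((n+n')x) + sin((n−n')x)] dx, which is 0 when n+n' is even and 2n/(n²−n'²) when n+n' is odd (it need not vanish on (0, π)).
  u² squared terms: (2)²·∫sin(x)² dx = 4·π/2 = 2*π.
  So ∫_0^π u² dx = 2*π.
  (u')² squared terms: (2)²·∫cos(x)² dx = 4·π/2 = 2*π.
  So ∫_0^π (u')² dx = 2*π.
||u||_{H^1}^2 = (2*π) + (2*π) = 4*π.


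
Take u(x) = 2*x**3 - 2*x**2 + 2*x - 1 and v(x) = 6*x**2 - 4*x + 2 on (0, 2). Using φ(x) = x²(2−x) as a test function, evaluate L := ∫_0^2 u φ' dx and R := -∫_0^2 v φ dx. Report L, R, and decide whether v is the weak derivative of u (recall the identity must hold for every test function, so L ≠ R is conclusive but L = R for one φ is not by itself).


LHS = -136/15, RHS = -136/15. Yes, v = u' weakly.

u(x) = 2*x**3 - 2*x**2 + 2*x - 1, classical derivative u'(x) = 6*x**2 - 4*x + 2.
φ(x) = x²(2−x), so φ'(x) = x*(4 - 3*x).
Note φ(0) = φ(2) = 0, so the boundary term u·φ vanishes.
LHS = ∫_0^2 u(x) φ'(x) dx = ∫_0^2 (-6*x^5 + 14*x^4 - 14*x^3 + 11*x^2 - 4*x) dx. Term by term:
  ∫_0^2 -6*x^5 dx = -64;  ∫_0^2 14*x^4 dx = 448/5;  ∫_0^2 -14*x^3 dx = -56;
  ∫_0^2 11*x^2 dx = 88/3;  ∫_0^2 -4*x dx = -8.
Sum: -64 + 448/5 − 56 + 88/3 − 8 = -136/15.
So LHS = -136/15.
∫_0^2 v(x) φ(x) dx = ∫_0^2 (-6*x^5 + 16*x^4 - 10*x^3 + 4*x^2) dx. Term by term:
  ∫_0^2 -6*x^5 dx = -64;  ∫_0^2 16*x^4 dx = 512/5;  ∫_0^2 -10*x^3 dx = -40;
  ∫_0^2 4*x^2 dx = 32/3.
Sum: -64 + 512/5 − 40 + 32/3 = 136/15.
So RHS = -∫_0^2 v(x) φ(x) dx = -136/15.
LHS = RHS, so the identity holds for this test φ.
Moreover u is smooth here and v(x) = u'(x) = 6*x**2 - 4*x + 2 pointwise, so the identity holds for every test function. Hence v is the weak derivative of u.


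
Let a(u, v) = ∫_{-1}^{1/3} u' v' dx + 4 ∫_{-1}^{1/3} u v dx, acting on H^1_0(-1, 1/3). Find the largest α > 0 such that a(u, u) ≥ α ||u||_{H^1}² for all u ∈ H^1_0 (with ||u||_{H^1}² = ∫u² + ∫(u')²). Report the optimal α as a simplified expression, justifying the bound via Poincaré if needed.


α = 1

Coercivity of a(·,·) on H^1_0(-1, 1/3) means a(u, u) ≥ α ||u||_{H^1}² for every u ∈ H^1_0.
The interval has length L = 4/3, and Poincaré/coercivity depend only on L. Here a(u, u) = ∫(u')² + (4)·∫u².
Here c = 4 ≥ 1, so a(u,u) = ∫(u')² + c∫u² ≥ ∫(u')² + ∫u² = ||u||_{H^1}², i.e. α = 1 works. No larger α is possible: a(u,u) ≥ α||u||_{H^1}² means (1−α)∫(u')² ≥ (α−c)∫u², and for the modes u_n = sin(nπ(x−x₀)/L) (x₀ the left endpoint) one has ∫u_n²/∫(u_n')² = (L/(nπ))² → 0, so a(u_n,u_n)/||u_n||_{H^1}² → 1. Hence the optimal constant is α = 1.
Therefore α = 1.


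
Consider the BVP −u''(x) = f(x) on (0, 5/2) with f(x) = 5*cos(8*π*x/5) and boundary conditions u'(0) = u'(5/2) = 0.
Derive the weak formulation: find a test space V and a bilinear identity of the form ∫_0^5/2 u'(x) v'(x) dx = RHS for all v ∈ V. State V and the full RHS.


V = H^1(0, 5/2) (no boundary constraint on v; u is determined up to an additive constant); weak form: ∫_0^5/2 u'v' dx = ∫_0^5/2 (5*cos(8*π*x/5)) v dx for all v ∈ V.

Multiply both sides by a test function v and integrate from 0 to 5/2:
  ∫_0^5/2 −u''(x) v(x) dx = ∫_0^5/2 f(x) v(x) dx.
Integrate the LHS by parts once:
  ∫_0^5/2 −u'' v dx = −[u'(x) v(x)]_0^5/2 + ∫_0^5/2 u'(x) v'(x) dx.
Thus ∫_0^5/2 u'(x) v'(x) dx = ∫_0^5/2 f(x) v(x) dx + [u'(x) v(x)]_0^5/2.
Choose V so that boundary terms are either known or forced to vanish.
u has homogeneous Neumann: u'(0) = u'(5/2) = 0. So [u' v]_0^5/2 = 0·v(5/2) − 0·v(0) = 0 for any v; take V = H^1(0, 5/2).
Weak formulation: find u (satisfying any essential BC) such that ∫_0^5/2 u'(x) v'(x) dx = ∫_0^5/2 f v dx for all v ∈ V (homogeneous Neumann, so boundary terms vanish).
Substituting f(x) = 5*cos(8*π*x/5), the right-hand side is ∫_0^5/2 (5*cos(8*π*x/5)) v dx.
Compatibility check (pure Neumann): taking v ≡ 1 ∈ V gives 0 = ∫_0^5/2 f dx + (0) − (0), i.e. ∫_0^5/2 f dx must equal u'(0) − u'(5/2) = 0. Indeed ∫_0^5/2 (5*cos(8*π*x/5)) dx = 0, so the data are compatible. The solution is then unique only up to an additive constant (fix it e.g. by requiring ∫_0^5/2 u dx = 0).


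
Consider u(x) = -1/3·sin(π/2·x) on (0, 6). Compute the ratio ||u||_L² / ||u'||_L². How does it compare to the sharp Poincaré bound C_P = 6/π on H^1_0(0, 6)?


||u||_L² / ||u'||_L² = 2/π < C_P = 6/π.

u(x) = -1/3·sin(π/2·x), so u'(x) = -π*cos(π*x/2)/6.
Writing u(x) = A·sin(kπx/L) with A = -1/3 and k = 3, use ∫_0^L sin²(kπx/L) dx = L/2 and ∫_0^L cos²(kπx/L) dx = L/2.
u² = 1/9·sin²(π/2·x) and (u')² = π^2/36·cos²(π/2·x), and each of sin², cos² integrates to L/2 = 3 over (0, 6).
∫_0^6 u² dx = 1/3, so ||u||_L² = sqrt(3)/3.
∫_0^6 (u')² dx = π^2/12, so ||u'||_L² = sqrt(3)*π/6.
Ratio ||u||_L² / ||u'||_L² = 2/π.
Sharp Poincaré constant on H^1_0(0, 6) is C_P = L/π = 6/π, achieved by sin(π/6·x).
This is the k = 3 harmonic; the ratio L/(kπ) is strictly less than C_P = L/π, consistent with the sharp inequality ||u||_L² ≤ C_P ||u'||_L².


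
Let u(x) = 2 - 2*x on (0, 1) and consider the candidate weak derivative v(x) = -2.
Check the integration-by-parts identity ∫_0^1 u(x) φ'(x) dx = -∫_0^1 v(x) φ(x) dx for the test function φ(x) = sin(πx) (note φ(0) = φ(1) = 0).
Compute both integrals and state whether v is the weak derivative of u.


LHS = 4/π, RHS = 4/π. Yes, v = u' weakly.

u(x) = 2 - 2*x, classical derivative u'(x) = -2.
φ(x) = sin(πx), so φ'(x) = π*cos(π*x).
Note φ(0) = φ(1) = 0, so the boundary term u·φ vanishes.
LHS = ∫_0^1 u(x) φ'(x) dx = ∫_0^1 (-2*π*x*cos(π*x) + 2*π*cos(π*x)) dx. Term by term:
  ∫_0^1 2*π*cos(π*x) dx = 0;  ∫_0^1 -2*π*x*cos(π*x) dx = 4/π.
Sum: 0 + 4/π = 4/π.
So LHS = 4/π.
∫_0^1 v(x) φ(x) dx = ∫_0^1 (-2*sin(π*x)) dx. Term by term:
  ∫_0^1 -2*sin(π*x) dx = -4/π.
So RHS = -∫_0^1 v(x) φ(x) dx = 4/π.
LHS = RHS, so the identity holds for this test φ.
Moreover u is smooth here and v(x) = u'(x) = -2 pointwise, so the identity holds for every test function. Hence v is the weak derivative of u.


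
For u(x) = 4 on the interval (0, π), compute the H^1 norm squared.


||u||_{H^1(0,π)}^2 = 16*π

u'(x) = 0.
Expand u² and (u')² and integrate term by term on (0, π), using: for integers n ≥ 1, ∫_0^π sin²(nx) dx = ∫_0^π cos²(nx) dx = π/2; for n ≠ n', ∫_0^π sin(nx)sin(n'x) dx = ∫_0^π cos(nx)cos(n'x) dx = 0; and by product-to-sum, ∫_0^π sin(nx)cos(n'x) dx = ½∫_0^π [sin((n+n')x) + sin((n−n')x)] dx, which is 0 when n+n' is even and 2n/(n²−n'²) when n+n' is odd (it need not vanish on (0, π)). For the constant mode: ∫_0^π 1 dx = π, ∫_0^π cos(nx) dx = 0, ∫_0^π sin(nx) dx = (1−(−1)^n)/n.
  u² squared terms: (4)²·∫1 dx = 16·π = 16*π.
  So ∫_0^π u² dx = 16*π.
  u' ≡ 0, so ∫_0^π (u')² dx = 0.
||u||_{H^1}^2 = (16*π) + (0) = 16*π.


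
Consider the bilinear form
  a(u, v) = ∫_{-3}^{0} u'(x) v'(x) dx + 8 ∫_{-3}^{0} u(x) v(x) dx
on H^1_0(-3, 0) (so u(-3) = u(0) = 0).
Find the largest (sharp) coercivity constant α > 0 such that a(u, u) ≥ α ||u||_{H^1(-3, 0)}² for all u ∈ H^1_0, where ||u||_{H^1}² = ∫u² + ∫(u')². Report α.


α = 1

Coercivity of a(·,·) on H^1_0(-3, 0) means a(u, u) ≥ α ||u||_{H^1}² for every u ∈ H^1_0.
The interval has length L = 3, and Poincaré/coercivity depend only on L. Here a(u, u) = ∫(u')² + (8)·∫u².
Here c = 8 ≥ 1, so a(u,u) = ∫(u')² + c∫u² ≥ ∫(u')² + ∫u² = ||u||_{H^1}², i.e. α = 1 works. No larger α is possible: a(u,u) ≥ α||u||_{H^1}² means (1−α)∫(u')² ≥ (α−c)∫u², and for the modes u_n = sin(nπ(x−x₀)/L) (x₀ the left endpoint) one has ∫u_n²/∫(u_n')² = (L/(nπ))² → 0, so a(u_n,u_n)/||u_n||_{H^1}² → 1. Hence the optimal constant is α = 1.
Therefore α = 1.


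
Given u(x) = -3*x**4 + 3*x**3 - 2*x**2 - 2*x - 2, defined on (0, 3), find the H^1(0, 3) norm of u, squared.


||u||_{H^1}^2 = 5392389/140

The H^1 norm (squared) on an interval (0, L) is
  ||u||_{H^1}^2 = ∫_0^L u(x)^2 dx + ∫_0^L u'(x)^2 dx.
Compute u'(x) = -12*x**3 + 9*x**2 - 4*x - 2.
Then u(x)^2 = 9*x**8 - 18*x**7 + 21*x**6 + 4*x**4 - 4*x**3 + 12*x**2 + 8*x + 4 and u'(x)^2 = 144*x**6 - 216*x**5 + 177*x**4 - 24*x**3 - 20*x**2 + 16*x + 4.
Integrate each monomial from 0 to 3 using ∫_0^3 c·x^n dx = c·3^(n+1)/(n+1):
  ∫_0^3 u(x)^2 dx = ∫_0^3 (9*x^8 - 18*x^7 + 21*x^6 + 4*x^4 - 4*x^3 + 12*x^2 + 8*x + 4) dx. Term by term:
    ∫_0^3 9*x^8 dx = 19683;  ∫_0^3 -18*x^7 dx = -59049/4;  ∫_0^3 21*x^6 dx = 6561;
    ∫_0^3 4*x^4 dx = 972/5;  ∫_0^3 -4*x^3 dx = -81;  ∫_0^3 12*x^2 dx = 108;
    ∫_0^3 8*x dx = 36;  ∫_0^3 4 dx = 12.
  Sum: 19683 − 59049/4 + 6561 + 972/5 − 81 + 108 + 36 + 12 = 235023/20.
  ∫_0^3 u'(x)^2 dx = ∫_0^3 (144*x^6 - 216*x^5 + 177*x^4 - 24*x^3 - 20*x^2 + 16*x + 4) dx. Term by term:
    ∫_0^3 144*x^6 dx = 314928/7;  ∫_0^3 -216*x^5 dx = -26244;  ∫_0^3 177*x^4 dx = 43011/5;
    ∫_0^3 -24*x^3 dx = -486;  ∫_0^3 -20*x^2 dx = -180;  ∫_0^3 16*x dx = 72;
    ∫_0^3 4 dx = 12.
  Sum: 314928/7 − 26244 + 43011/5 − 486 − 180 + 72 + 12 = 936807/35.
Adding: ||u||_{H^1}^2 = 235023/20 + 936807/35 = 5392389/140.


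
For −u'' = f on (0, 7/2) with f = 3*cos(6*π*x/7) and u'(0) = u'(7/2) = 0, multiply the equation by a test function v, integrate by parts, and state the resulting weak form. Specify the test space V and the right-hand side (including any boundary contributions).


V = H^1(0, 7/2) (no boundary constraint on v; u is determined up to an additive constant); weak form: ∫_0^7/2 u'v' dx = ∫_0^7/2 (3*cos(6*π*x/7)) v dx for all v ∈ V.

Multiply both sides by a test function v and integrate from 0 to 7/2:
  ∫_0^7/2 −u''(x) v(x) dx = ∫_0^7/2 f(x) v(x) dx.
Integrate the LHS by parts once:
  ∫_0^7/2 −u'' v dx = −[u'(x) v(x)]_0^7/2 + ∫_0^7/2 u'(x) v'(x) dx.
Thus ∫_0^7/2 u'(x) v'(x) dx = ∫_0^7/2 f(x) v(x) dx + [u'(x) v(x)]_0^7/2.
Choose V so that boundary terms are either known or forced to vanish.
u has homogeneous Neumann: u'(0) = u'(7/2) = 0. So [u' v]_0^7/2 = 0·v(7/2) − 0·v(0) = 0 for any v; take V = H^1(0, 7/2).
Weak formulation: find u (satisfying any essential BC) such that ∫_0^7/2 u'(x) v'(x) dx = ∫_0^7/2 f v dx for all v ∈ V (homogeneous Neumann, so boundary terms vanish).
Substituting f(x) = 3*cos(6*π*x/7), the right-hand side is ∫_0^7/2 (3*cos(6*π*x/7)) v dx.
Compatibility check (pure Neumann): taking v ≡ 1 ∈ V gives 0 = ∫_0^7/2 f dx + (0) − (0), i.e. ∫_0^7/2 f dx must equal u'(0) − u'(7/2) = 0. Indeed ∫_0^7/2 (3*cos(6*π*x/7)) dx = 0, so the data are compatible. The solution is then unique only up to an additive constant (fix it e.g. by requiring ∫_0^7/2 u dx = 0).


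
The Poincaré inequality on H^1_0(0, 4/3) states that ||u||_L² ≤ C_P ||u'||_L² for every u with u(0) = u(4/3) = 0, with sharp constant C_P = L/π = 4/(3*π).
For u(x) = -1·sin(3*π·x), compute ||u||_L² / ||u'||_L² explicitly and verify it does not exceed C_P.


||u||_L² / ||u'||_L² = 1/(3*π) < C_P = 4/(3*π).

u(x) = -1·sin(3*π·x), so u'(x) = -3*π*cos(3*π*x).
Writing u(x) = A·sin(kπx/L) with A = -1 and k = 4, use ∫_0^L sin²(kπx/L) dx = L/2 and ∫_0^L cos²(kπx/L) dx = L/2.
u² = 1·sin²(3*π·x) and (u')² = 9*π^2·cos²(3*π·x), and each of sin², cos² integrates to L/2 = 2/3 over (0, 4/3).
∫_0^4/3 u² dx = 2/3, so ||u||_L² = sqrt(6)/3.
∫_0^4/3 (u')² dx = 6*π^2, so ||u'||_L² = sqrt(6)*π.
Ratio ||u||_L² / ||u'||_L² = 1/(3*π).
Sharp Poincaré constant on H^1_0(0, 4/3) is C_P = L/π = 4/(3*π), achieved by sin(3*π/4·x).
This is the k = 4 harmonic; the ratio L/(kπ) is strictly less than C_P = L/π, consistent with the sharp inequality ||u||_L² ≤ C_P ||u'||_L².


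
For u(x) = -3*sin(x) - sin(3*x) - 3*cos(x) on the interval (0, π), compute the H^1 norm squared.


||u||_{H^1(0,π)}^2 = 23*π

u'(x) = 3*sin(x) - 3*cos(x) - 3*cos(3*x).
Expand u² and (u')² and integrate term by term on (0, π), using: for integers n ≥ 1, ∫_0^π sin²(nx) dx = ∫_0^π cos²(nx) dx = π/2; for n ≠ n', ∫_0^π sin(nx)sin(n'x) dx = ∫_0^π cos(nx)cos(n'x) dx = 0; and by product-to-sum, ∫_0^π sin(nx)cos(n'x) dx = ½∫_0^π [sin((n+n')x) + sin((n−n')x)] dx, which is 0 when n+n' is even and 2n/(n²−n'²) when n+n' is odd (it need not vanish on (0, π)).
  u² squared terms: (-1)²·∫sin(3x)² dx = 1·π/2 = π/2;  (-3)²·∫cos(x)² dx = 9·π/2 = 9*π/2;  (-3)²·∫sin(x)² dx = 9·π/2 = 9*π/2.
  u² cross terms: 2·(-1)·(-3)·∫sin(3x)·cos(x) dx = 6·(0) = 0;  2·(-1)·(-3)·∫sin(3x)·sin(x) dx = 6·(0) = 0;  2·(-3)·(-3)·∫cos(x)·sin(x) dx = 18·(0) = 0.
  So ∫_0^π u² dx = π/2 + 9*π/2 + 9*π/2 + 0 + 0 + 0 = 19*π/2.
  (u')² squared terms: (-3)²·∫cos(x)² dx = 9·π/2 = 9*π/2;  (-3)²·∫cos(3x)² dx = 9·π/2 = 9*π/2;  (3)²·∫sin(x)² dx = 9·π/2 = 9*π/2.
  (u')² cross terms: 2·(-3)·(-3)·∫cos(x)·cos(3x) dx = 18·(0) = 0;  2·(-3)·(3)·∫cos(x)·sin(x) dx = -18·(0) = 0;  2·(-3)·(3)·∫cos(3x)·sin(x) dx = -18·(0) = 0.
  So ∫_0^π (u')² dx = 9*π/2 + 9*π/2 + 9*π/2 + 0 + 0 + 0 = 27*π/2.
||u||_{H^1}^2 = (19*π/2) + (27*π/2) = 23*π.


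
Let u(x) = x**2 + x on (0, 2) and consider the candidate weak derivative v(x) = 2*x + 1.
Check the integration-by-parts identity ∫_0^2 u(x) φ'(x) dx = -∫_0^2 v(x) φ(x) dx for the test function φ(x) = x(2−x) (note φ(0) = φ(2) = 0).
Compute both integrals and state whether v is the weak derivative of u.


LHS = -4, RHS = -4. Yes, v = u' weakly.

u(x) = x**2 + x, classical derivative u'(x) = 2*x + 1.
φ(x) = x(2−x), so φ'(x) = 2 - 2*x.
Note φ(0) = φ(2) = 0, so the boundary term u·φ vanishes.
LHS = ∫_0^2 u(x) φ'(x) dx = ∫_0^2 (-2*x^3 + 2*x) dx. Term by term:
  ∫_0^2 -2*x^3 dx = -8;  ∫_0^2 2*x dx = 4.
Sum: -8 + 4 = -4.
So LHS = -4.
∫_0^2 v(x) φ(x) dx = ∫_0^2 (-2*x^3 + 3*x^2 + 2*x) dx. Term by term:
  ∫_0^2 -2*x^3 dx = -8;  ∫_0^2 3*x^2 dx = 8;  ∫_0^2 2*x dx = 4.
Sum: -8 + 8 + 4 = 4.
So RHS = -∫_0^2 v(x) φ(x) dx = -4.
LHS = RHS, so the identity holds for this test φ.
Moreover u is smooth here and v(x) = u'(x) = 2*x + 1 pointwise, so the identity holds for every test function. Hence v is the weak derivative of u.


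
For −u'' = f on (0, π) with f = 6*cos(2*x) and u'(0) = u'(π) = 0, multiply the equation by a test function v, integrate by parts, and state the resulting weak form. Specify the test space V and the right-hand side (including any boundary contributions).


V = H^1(0, π) (no boundary constraint on v; u is determined up to an additive constant); weak form: ∫_0^π u'v' dx = ∫_0^π (6*cos(2*x)) v dx for all v ∈ V.

Multiply both sides by a test function v and integrate from 0 to π:
  ∫_0^π −u''(x) v(x) dx = ∫_0^π f(x) v(x) dx.
Integrate the LHS by parts once:
  ∫_0^π −u'' v dx = −[u'(x) v(x)]_0^π + ∫_0^π u'(x) v'(x) dx.
Thus ∫_0^π u'(x) v'(x) dx = ∫_0^π f(x) v(x) dx + [u'(x) v(x)]_0^π.
Choose V so that boundary terms are either known or forced to vanish.
u has homogeneous Neumann: u'(0) = u'(π) = 0. So [u' v]_0^π = 0·v(π) − 0·v(0) = 0 for any v; take V = H^1(0, π).
Weak formulation: find u (satisfying any essential BC) such that ∫_0^π u'(x) v'(x) dx = ∫_0^π f v dx for all v ∈ V (homogeneous Neumann, so boundary terms vanish).
Substituting f(x) = 6*cos(2*x), the right-hand side is ∫_0^π (6*cos(2*x)) v dx.
Compatibility check (pure Neumann): taking v ≡ 1 ∈ V gives 0 = ∫_0^π f dx + (0) − (0), i.e. ∫_0^π f dx must equal u'(0) − u'(π) = 0. Indeed ∫_0^π (6*cos(2*x)) dx = 0, so the data are compatible. The solution is then unique only up to an additive constant (fix it e.g. by requiring ∫_0^π u dx = 0).


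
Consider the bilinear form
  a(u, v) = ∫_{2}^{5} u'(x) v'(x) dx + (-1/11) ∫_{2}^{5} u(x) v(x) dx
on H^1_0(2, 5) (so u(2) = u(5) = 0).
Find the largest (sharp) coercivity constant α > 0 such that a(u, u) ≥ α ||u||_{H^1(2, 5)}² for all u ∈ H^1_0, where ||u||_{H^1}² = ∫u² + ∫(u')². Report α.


α = (-9/11 + π^2)/(9 + π^2)

Coercivity of a(·,·) on H^1_0(2, 5) means a(u, u) ≥ α ||u||_{H^1}² for every u ∈ H^1_0.
The interval has length L = 3, and Poincaré/coercivity depend only on L. Here a(u, u) = ∫(u')² + (-1/11)·∫u².
Here c = -1/11 < 0 with |c| < (π/L)² = π^2/9, so coercivity still holds. The condition a(u,u) ≥ α||u||_{H^1}² reads (1−α)∫(u')² ≥ (α−c)∫u². Any admissible α is ≤ 1 (rapidly oscillating u have ∫u²/∫(u')² → 0), and α = 1 would force 0 ≥ (1−c)∫u², impossible since c < 1; so 1−α > 0. By the sharp Poincaré inequality on H^1_0 of an interval of length L, ∫(u')² ≥ (π/L)²∫u² with equality for the first sine mode sin(π(x−x₀)/L) (x₀ the left endpoint), so the inequality holds for all u iff (1−α)(π/L)² ≥ α − c, i.e. α ≤ ((π/L)² + c)/((π/L)² + 1) = (1 + c(L/π)²)/(1 + (L/π)²). (Direct route, valid since c ≤ 0: Poincaré gives c∫u² ≥ c(L/π)²∫(u')², so a(u,u) ≥ (1 + c(L/π)²)∫(u')², while ||u||_{H^1}² ≤ (1 + (L/π)²)∫(u')²; dividing yields the same α.) With (π/L)² = π^2/9 and c = -1/11, the largest admissible constant is α = ((π/L)² + c)/((π/L)² + 1).
Simplifying, α = (-9/11 + π^2)/(9 + π^2).


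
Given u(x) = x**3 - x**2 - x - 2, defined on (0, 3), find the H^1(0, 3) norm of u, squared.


||u||_{H^1}^2 = 17691/70

The H^1 norm (squared) on an interval (0, L) is
  ||u||_{H^1}^2 = ∫_0^L u(x)^2 dx + ∫_0^L u'(x)^2 dx.
Compute u'(x) = 3*x**2 - 2*x - 1.
Then u(x)^2 = x**6 - 2*x**5 - x**4 - 2*x**3 + 5*x**2 + 4*x + 4 and u'(x)^2 = 9*x**4 - 12*x**3 - 2*x**2 + 4*x + 1.
Integrate each monomial from 0 to 3 using ∫_0^3 c·x^n dx = c·3^(n+1)/(n+1):
  ∫_0^3 u(x)^2 dx = ∫_0^3 (x^6 - 2*x^5 - x^4 - 2*x^3 + 5*x^2 + 4*x + 4) dx. Term by term:
    ∫_0^3 x^6 dx = 2187/7;  ∫_0^3 -2*x^5 dx = -243;  ∫_0^3 -x^4 dx = -243/5;
    ∫_0^3 -2*x^3 dx = -81/2;  ∫_0^3 5*x^2 dx = 45;  ∫_0^3 4*x dx = 18;
    ∫_0^3 4 dx = 12.
  Sum: 2187/7 − 243 − 243/5 − 81/2 + 45 + 18 + 12 = 3873/70.
  ∫_0^3 u'(x)^2 dx = ∫_0^3 (9*x^4 - 12*x^3 - 2*x^2 + 4*x + 1) dx. Term by term:
    ∫_0^3 9*x^4 dx = 2187/5;  ∫_0^3 -12*x^3 dx = -243;  ∫_0^3 -2*x^2 dx = -18;
    ∫_0^3 4*x dx = 18;  ∫_0^3 1 dx = 3.
  Sum: 2187/5 − 243 − 18 + 18 + 3 = 987/5.
Adding: ||u||_{H^1}^2 = 3873/70 + 987/5 = 17691/70.


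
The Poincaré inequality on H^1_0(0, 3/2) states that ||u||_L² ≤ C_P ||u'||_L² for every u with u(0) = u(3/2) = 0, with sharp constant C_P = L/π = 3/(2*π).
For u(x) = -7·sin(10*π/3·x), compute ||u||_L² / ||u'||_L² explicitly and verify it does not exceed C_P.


||u||_L² / ||u'||_L² = 3/(10*π) < C_P = 3/(2*π).

u(x) = -7·sin(10*π/3·x), so u'(x) = -70*π*cos(10*π*x/3)/3.
Writing u(x) = A·sin(kπx/L) with A = -7 and k = 5, use ∫_0^L sin²(kπx/L) dx = L/2 and ∫_0^L cos²(kπx/L) dx = L/2.
u² = 49·sin²(10*π/3·x) and (u')² = 4900*π^2/9·cos²(10*π/3·x), and each of sin², cos² integrates to L/2 = 3/4 over (0, 3/2).
∫_0^3/2 u² dx = 147/4, so ||u||_L² = 7*sqrt(3)/2.
∫_0^3/2 (u')² dx = 1225*π^2/3, so ||u'||_L² = 35*sqrt(3)*π/3.
Ratio ||u||_L² / ||u'||_L² = 3/(10*π).
Sharp Poincaré constant on H^1_0(0, 3/2) is C_P = L/π = 3/(2*π), achieved by sin(2*π/3·x).
This is the k = 5 harmonic; the ratio L/(kπ) is strictly less than C_P = L/π, consistent with the sharp inequality ||u||_L² ≤ C_P ||u'||_L².


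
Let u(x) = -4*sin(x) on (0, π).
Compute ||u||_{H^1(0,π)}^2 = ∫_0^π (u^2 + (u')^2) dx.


||u||_{H^1(0,π)}^2 = 16*π

u'(x) = -4*cos(x).
Expand u² and (u')² and integrate term by term on (0, π), using: for integers n ≥ 1, ∫_0^π sin²(nx) dx = ∫_0^π cos²(nx) dx = π/2; for n ≠ n', ∫_0^π sin(nx)sin(n'x) dx = ∫_0^π cos(nx)cos(n'x) dx = 0; and by product-to-sum, ∫_0^π sin(nx)cos(n'x) dx = ½∫_0^π [sin((n+n')x) + sin((n−n')x)] dx, which is 0 when n+n' is even and 2n/(n²−n'²) when n+n' is odd (it need not vanish on (0, π)).
  u² squared terms: (-4)²·∫sin(x)² dx = 16·π/2 = 8*π.
  So ∫_0^π u² dx = 8*π.
  (u')² squared terms: (-4)²·∫cos(x)² dx = 16·π/2 = 8*π.
  So ∫_0^π (u')² dx = 8*π.
||u||_{H^1}^2 = (8*π) + (8*π) = 16*π.


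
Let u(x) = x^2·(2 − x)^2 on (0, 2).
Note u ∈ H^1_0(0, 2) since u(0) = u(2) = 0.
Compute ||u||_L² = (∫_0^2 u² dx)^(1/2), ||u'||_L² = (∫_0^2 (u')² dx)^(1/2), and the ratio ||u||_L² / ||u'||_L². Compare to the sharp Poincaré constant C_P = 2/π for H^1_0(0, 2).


||u||_L² / ||u'||_L² = sqrt(3)/3 < C_P = 2/π.

u(x) = x^2·(2 − x)^2, so u'(x) = 4*x*(x - 2)*(x - 1).
u(x) = x^2·(2 − x)^2 vanishes at x = 0 and x = 2, so u ∈ H^1_0(0, 2). Differentiate via the product rule and integrate the resulting polynomials term by term.
  ∫_0^2 u² dx = ∫_0^2 (x^8 - 8*x^7 + 24*x^6 - 32*x^5 + 16*x^4) dx. Term by term:
    ∫_0^2 x^8 dx = 512/9;  ∫_0^2 -8*x^7 dx = -256;  ∫_0^2 24*x^6 dx = 3072/7;
    ∫_0^2 -32*x^5 dx = -1024/3;  ∫_0^2 16*x^4 dx = 512/5.
  Sum: 512/9 − 256 + 3072/7 − 1024/3 + 512/5 = 256/315.
  ∫_0^2 (u')² dx = ∫_0^2 (16*x^6 - 96*x^5 + 208*x^4 - 192*x^3 + 64*x^2) dx. Term by term:
    ∫_0^2 16*x^6 dx = 2048/7;  ∫_0^2 -96*x^5 dx = -1024;  ∫_0^2 208*x^4 dx = 6656/5;
    ∫_0^2 -192*x^3 dx = -768;  ∫_0^2 64*x^2 dx = 512/3.
  Sum: 2048/7 − 1024 + 6656/5 − 768 + 512/3 = 256/105.
∫_0^2 u² dx = 256/315, so ||u||_L² = 16*sqrt(35)/105.
∫_0^2 (u')² dx = 256/105, so ||u'||_L² = 16*sqrt(105)/105.
Ratio ||u||_L² / ||u'||_L² = sqrt(3)/3.
Sharp Poincaré constant on H^1_0(0, 2) is C_P = L/π = 2/π, achieved by sin(π/2·x).
A polynomial bump cannot attain the sharp Poincaré constant (only the first sine eigenfunction does), so the ratio is strictly less than C_P, consistent with ||u||_L² ≤ C_P ||u'||_L².


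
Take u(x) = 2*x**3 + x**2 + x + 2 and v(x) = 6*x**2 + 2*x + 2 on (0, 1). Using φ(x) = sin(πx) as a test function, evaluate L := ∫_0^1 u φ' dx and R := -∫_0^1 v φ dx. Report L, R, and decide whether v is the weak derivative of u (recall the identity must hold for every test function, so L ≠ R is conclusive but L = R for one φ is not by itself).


LHS = -10/π + 24/π^3, RHS = -12/π + 24/π^3. No, v is not the weak derivative of u.

u(x) = 2*x**3 + x**2 + x + 2, classical derivative u'(x) = 6*x**2 + 2*x + 1.
φ(x) = sin(πx), so φ'(x) = π*cos(π*x).
Note φ(0) = φ(1) = 0, so the boundary term u·φ vanishes.
LHS = ∫_0^1 u(x) φ'(x) dx = ∫_0^1 (2*π*x^3*cos(π*x) + π*x^2*cos(π*x) + π*x*cos(π*x) + 2*π*cos(π*x)) dx. Term by term:
  ∫_0^1 2*π*cos(π*x) dx = 0;  ∫_0^1 π*x*cos(π*x) dx = -2/π;  ∫_0^1 π*x^2*cos(π*x) dx = -2/π;
  ∫_0^1 2*π*x^3*cos(π*x) dx = -6/π + 24/π^3.
Sum: 0 − 2/π − 2/π + -6/π + 24/π^3 = -10/π + 24/π^3.
So LHS = -10/π + 24/π^3.
∫_0^1 v(x) φ(x) dx = ∫_0^1 (6*x^2*sin(π*x) + 2*x*sin(π*x) + 2*sin(π*x)) dx. Term by term:
  ∫_0^1 2*sin(π*x) dx = 4/π;  ∫_0^1 2*x*sin(π*x) dx = 2/π;  ∫_0^1 6*x^2*sin(π*x) dx = -24/π^3 + 6/π.
Sum: 4/π + 2/π + -24/π^3 + 6/π = -24/π^3 + 12/π.
So RHS = -∫_0^1 v(x) φ(x) dx = -12/π + 24/π^3.
LHS − RHS = 2/π ≠ 0, so the identity fails.
(For a valid weak derivative the identity must hold for EVERY test function, in particular this one. The failure shows v is NOT the weak derivative of u.)
Correct weak derivative would be u'(x) = 6*x**2 + 2*x + 1.


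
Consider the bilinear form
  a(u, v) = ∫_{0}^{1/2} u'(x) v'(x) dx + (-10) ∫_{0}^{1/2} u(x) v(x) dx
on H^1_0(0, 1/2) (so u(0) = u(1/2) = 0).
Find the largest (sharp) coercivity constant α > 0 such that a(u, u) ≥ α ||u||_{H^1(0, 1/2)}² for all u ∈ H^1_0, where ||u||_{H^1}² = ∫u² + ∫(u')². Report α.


α = 2*(-5 + 2*π^2)/(1 + 4*π^2)

Coercivity of a(·,·) on H^1_0(0, 1/2) means a(u, u) ≥ α ||u||_{H^1}² for every u ∈ H^1_0.
The interval has length L = 1/2, and Poincaré/coercivity depend only on L. Here a(u, u) = ∫(u')² + (-10)·∫u².
Here c = -10 < 0 with |c| < (π/L)² = 4*π^2, so coercivity still holds. The condition a(u,u) ≥ α||u||_{H^1}² reads (1−α)∫(u')² ≥ (α−c)∫u². Any admissible α is ≤ 1 (rapidly oscillating u have ∫u²/∫(u')² → 0), and α = 1 would force 0 ≥ (1−c)∫u², impossible since c < 1; so 1−α > 0. By the sharp Poincaré inequality on H^1_0 of an interval of length L, ∫(u')² ≥ (π/L)²∫u² with equality for the first sine mode sin(π(x−x₀)/L) (x₀ the left endpoint), so the inequality holds for all u iff (1−α)(π/L)² ≥ α − c, i.e. α ≤ ((π/L)² + c)/((π/L)² + 1) = (1 + c(L/π)²)/(1 + (L/π)²). (Direct route, valid since c ≤ 0: Poincaré gives c∫u² ≥ c(L/π)²∫(u')², so a(u,u) ≥ (1 + c(L/π)²)∫(u')², while ||u||_{H^1}² ≤ (1 + (L/π)²)∫(u')²; dividing yields the same α.) With (π/L)² = 4*π^2 and c = -10, the largest admissible constant is α = ((π/L)² + c)/((π/L)² + 1).
Simplifying, α = 2*(-5 + 2*π^2)/(1 + 4*π^2).


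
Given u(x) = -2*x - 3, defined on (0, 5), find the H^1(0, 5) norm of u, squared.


||u||_{H^1}^2 = 1145/3

The H^1 norm (squared) on an interval (0, L) is
  ||u||_{H^1}^2 = ∫_0^L u(x)^2 dx + ∫_0^L u'(x)^2 dx.
Compute u'(x) = -2.
Then u(x)^2 = 4*x**2 + 12*x + 9 and u'(x)^2 = 4.
Integrate each monomial from 0 to 5 using ∫_0^5 c·x^n dx = c·5^(n+1)/(n+1):
  ∫_0^5 u(x)^2 dx = ∫_0^5 (4*x^2 + 12*x + 9) dx. Term by term:
    ∫_0^5 4*x^2 dx = 500/3;  ∫_0^5 12*x dx = 150;  ∫_0^5 9 dx = 45.
  Sum: 500/3 + 150 + 45 = 1085/3.
  ∫_0^5 u'(x)^2 dx = ∫_0^5 (4) dx. Term by term:
    ∫_0^5 4 dx = 20.
Adding: ||u||_{H^1}^2 = 1085/3 + 20 = 1145/3.


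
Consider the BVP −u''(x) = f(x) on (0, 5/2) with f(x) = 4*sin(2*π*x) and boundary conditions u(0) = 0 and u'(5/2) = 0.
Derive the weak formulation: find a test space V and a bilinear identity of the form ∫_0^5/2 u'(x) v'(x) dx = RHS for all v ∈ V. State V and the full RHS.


V = {v ∈ H^1(0, 5/2) : v(0) = 0} (test functions vanish at x = 0 where u is specified); weak form: ∫_0^5/2 u'v' dx = ∫_0^5/2 (4*sin(2*π*x)) v dx for all v ∈ V.

Multiply both sides by a test function v and integrate from 0 to 5/2:
  ∫_0^5/2 −u''(x) v(x) dx = ∫_0^5/2 f(x) v(x) dx.
Integrate the LHS by parts once:
  ∫_0^5/2 −u'' v dx = −[u'(x) v(x)]_0^5/2 + ∫_0^5/2 u'(x) v'(x) dx.
Thus ∫_0^5/2 u'(x) v'(x) dx = ∫_0^5/2 f(x) v(x) dx + [u'(x) v(x)]_0^5/2.
Choose V so that boundary terms are either known or forced to vanish.
Mixed BC: u(0) = 0 (Dirichlet) and u'(5/2) = 0 (Neumann). Define V = {v ∈ H^1(0, 5/2) : v(0) = 0}. Then [u' v]_0^5/2 = u'(5/2)·v(5/2) − u'(0)·0 = 0.
Weak formulation: find u (satisfying any essential BC) such that ∫_0^5/2 u'(x) v'(x) dx = ∫_0^5/2 f v dx for all v ∈ V (Dirichlet at 0 absorbed into V; the Neumann datum at x = 5/2 is zero, so no boundary term remains).
Substituting f(x) = 4*sin(2*π*x), the right-hand side is ∫_0^5/2 (4*sin(2*π*x)) v dx.


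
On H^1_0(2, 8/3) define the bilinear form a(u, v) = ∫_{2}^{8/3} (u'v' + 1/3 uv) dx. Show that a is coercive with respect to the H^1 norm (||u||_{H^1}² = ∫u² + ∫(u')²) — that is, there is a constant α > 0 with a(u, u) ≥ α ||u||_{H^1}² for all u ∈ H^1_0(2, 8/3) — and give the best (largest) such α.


α = (4 + 27*π^2)/(3*(4 + 9*π^2))

Coercivity of a(·,·) on H^1_0(2, 8/3) means a(u, u) ≥ α ||u||_{H^1}² for every u ∈ H^1_0.
The interval has length L = 2/3, and Poincaré/coercivity depend only on L. Here a(u, u) = ∫(u')² + (1/3)·∫u².
Here 0 < c = 1/3 < 1. The condition a(u,u) ≥ α||u||_{H^1}² reads (1−α)∫(u')² ≥ (α−c)∫u². Any admissible α is ≤ 1 (rapidly oscillating u have ∫u²/∫(u')² → 0), and α = 1 would force 0 ≥ (1−c)∫u², impossible since c < 1; so 1−α > 0. By the sharp Poincaré inequality on H^1_0 of an interval of length L, ∫(u')² ≥ (π/L)²∫u² with equality for the first sine mode sin(π(x−x₀)/L) (x₀ the left endpoint), so the inequality holds for all u iff (1−α)(π/L)² ≥ α − c, i.e. α ≤ ((π/L)² + c)/((π/L)² + 1) = (1 + c(L/π)²)/(1 + (L/π)²). With (π/L)² = 9*π^2/4 and c = 1/3, the largest admissible constant is α = ((π/L)² + c)/((π/L)² + 1).
Simplifying, α = (4 + 27*π^2)/(3*(4 + 9*π^2)).


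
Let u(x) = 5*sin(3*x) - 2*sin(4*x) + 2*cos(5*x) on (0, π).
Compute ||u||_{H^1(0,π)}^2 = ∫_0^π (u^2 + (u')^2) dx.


||u||_{H^1(0,π)}^2 = 1664/9 + 211*π

u'(x) = -10*sin(5*x) + 15*cos(3*x) - 8*cos(4*x).
Expand u² and (u')² and integrate term by term on (0, π), using: for integers n ≥ 1, ∫_0^π sin²(nx) dx = ∫_0^π cos²(nx) dx = π/2; for n ≠ n', ∫_0^π sin(nx)sin(n'x) dx = ∫_0^π cos(nx)cos(n'x) dx = 0; and by product-to-sum, ∫_0^π sin(nx)cos(n'x) dx = ½∫_0^π [sin((n+n')x) + sin((n−n')x)] dx, which is 0 when n+n' is even and 2n/(n²−n'²) when n+n' is odd (it need not vanish on (0, π)).
  u² squared terms: (-2)²·∫sin(4x)² dx = 4·π/2 = 2*π;  (2)²·∫cos(5x)² dx = 4·π/2 = 2*π;  (5)²·∫sin(3x)² dx = 25·π/2 = 25*π/2.
  u² cross terms: 2·(-2)·(2)·∫sin(4x)·cos(5x) dx = -8·(-8/9) = 64/9;  2·(-2)·(5)·∫sin(4x)·sin(3x) dx = -20·(0) = 0;  2·(2)·(5)·∫cos(5x)·sin(3x) dx = 20·(0) = 0.
  So ∫_0^π u² dx = 2*π + 2*π + 25*π/2 + 64/9 + 0 + 0 = 64/9 + 33*π/2.
  (u')² squared terms: (-10)²·∫sin(5x)² dx = 100·π/2 = 50*π;  (-8)²·∫cos(4x)² dx = 64·π/2 = 32*π;  (15)²·∫cos(3x)² dx = 225·π/2 = 225*π/2.
  (u')² cross terms: 2·(-10)·(-8)·∫sin(5x)·cos(4x) dx = 160·(10/9) = 1600/9;  2·(-10)·(15)·∫sin(5x)·cos(3x) dx = -300·(0) = 0;  2·(-8)·(15)·∫cos(4x)·cos(3x) dx = -240·(0) = 0.
  So ∫_0^π (u')² dx = 50*π + 32*π + 225*π/2 + 1600/9 + 0 + 0 = 1600/9 + 389*π/2.
||u||_{H^1}^2 = (64/9 + 33*π/2) + (1600/9 + 389*π/2) = 1664/9 + 211*π.


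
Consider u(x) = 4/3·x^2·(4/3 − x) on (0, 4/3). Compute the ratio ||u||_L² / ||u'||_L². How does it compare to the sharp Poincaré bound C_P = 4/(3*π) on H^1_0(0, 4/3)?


||u||_L² / ||u'||_L² = 2*sqrt(14)/21 < C_P = 4/(3*π).

u(x) = 4/3·x^2·(4/3 − x), so u'(x) = 4*x*(8 - 9*x)/9.
u(x) = 4/3·x^2·(4/3 − x) vanishes at x = 0 and x = 4/3, so u ∈ H^1_0(0, 4/3). Differentiate via the product rule and integrate the resulting polynomials term by term.
  ∫_0^4/3 u² dx = ∫_0^4/3 (16*x^6/9 - 128*x^5/27 + 256*x^4/81) dx. Term by term:
    ∫_0^4/3 16*x^6/9 dx = 262144/137781;  ∫_0^4/3 -128*x^5/27 dx = -262144/59049;  ∫_0^4/3 256*x^4/81 dx = 262144/98415.
  Sum: 262144/137781 − 262144/59049 + 262144/98415 = 262144/2066715.
  ∫_0^4/3 (u')² dx = ∫_0^4/3 (16*x^4 - 256*x^3/9 + 1024*x^2/81) dx. Term by term:
    ∫_0^4/3 16*x^4 dx = 16384/1215;  ∫_0^4/3 -256*x^3/9 dx = -16384/729;  ∫_0^4/3 1024*x^2/81 dx = 65536/6561.
  Sum: 16384/1215 − 16384/729 + 65536/6561 = 32768/32805.
∫_0^4/3 u² dx = 262144/2066715, so ||u||_L² = 512*sqrt(35)/8505.
∫_0^4/3 (u')² dx = 32768/32805, so ||u'||_L² = 128*sqrt(10)/405.
Ratio ||u||_L² / ||u'||_L² = 2*sqrt(14)/21.
Sharp Poincaré constant on H^1_0(0, 4/3) is C_P = L/π = 4/(3*π), achieved by sin(3*π/4·x).
A polynomial bump cannot attain the sharp Poincaré constant (only the first sine eigenfunction does), so the ratio is strictly less than C_P, consistent with ||u||_L² ≤ C_P ||u'||_L².


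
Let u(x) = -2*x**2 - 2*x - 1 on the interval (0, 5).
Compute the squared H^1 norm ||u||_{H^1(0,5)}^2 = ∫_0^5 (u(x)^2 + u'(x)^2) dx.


||u||_{H^1}^2 = 5025

The H^1 norm (squared) on an interval (0, L) is
  ||u||_{H^1}^2 = ∫_0^L u(x)^2 dx + ∫_0^L u'(x)^2 dx.
Compute u'(x) = -4*x - 2.
Then u(x)^2 = 4*x**4 + 8*x**3 + 8*x**2 + 4*x + 1 and u'(x)^2 = 16*x**2 + 16*x + 4.
Integrate each monomial from 0 to 5 using ∫_0^5 c·x^n dx = c·5^(n+1)/(n+1):
  ∫_0^5 u(x)^2 dx = ∫_0^5 (4*x^4 + 8*x^3 + 8*x^2 + 4*x + 1) dx. Term by term:
    ∫_0^5 4*x^4 dx = 2500;  ∫_0^5 8*x^3 dx = 1250;  ∫_0^5 8*x^2 dx = 1000/3;
    ∫_0^5 4*x dx = 50;  ∫_0^5 1 dx = 5.
  Sum: 2500 + 1250 + 1000/3 + 50 + 5 = 12415/3.
  ∫_0^5 u'(x)^2 dx = ∫_0^5 (16*x^2 + 16*x + 4) dx. Term by term:
    ∫_0^5 16*x^2 dx = 2000/3;  ∫_0^5 16*x dx = 200;  ∫_0^5 4 dx = 20.
  Sum: 2000/3 + 200 + 20 = 2660/3.
Adding: ||u||_{H^1}^2 = 12415/3 + 2660/3 = 5025.
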